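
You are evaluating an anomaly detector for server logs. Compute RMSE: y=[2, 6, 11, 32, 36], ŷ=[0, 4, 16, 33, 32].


MSE = 50/5 = 10
RMSE = √(50/5) = 3.1623

3.1623


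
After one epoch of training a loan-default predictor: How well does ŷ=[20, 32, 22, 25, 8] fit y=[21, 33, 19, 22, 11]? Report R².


ȳ = 21.2
SS_res = Σ(y-ŷ)² = 29
SS_tot = Σ(y-ȳ)² = 248.8
R² = 1 - SS_res/SS_tot = 1 - 0.1166 = 0.8834

0.8834


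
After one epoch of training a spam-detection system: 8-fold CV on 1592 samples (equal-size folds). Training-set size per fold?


Fold size = 1592/8 = 199
Training per fold = 1592 - 199 = 1393

1393


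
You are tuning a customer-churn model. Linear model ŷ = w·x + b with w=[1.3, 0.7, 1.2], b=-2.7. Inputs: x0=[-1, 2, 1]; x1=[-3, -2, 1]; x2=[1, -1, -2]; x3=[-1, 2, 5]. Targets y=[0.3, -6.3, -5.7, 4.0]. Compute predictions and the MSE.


ŷ0 = (1.3)·(-1) + (0.7)·(2) + (1.2)·(1) - 2.7 = -1.4
ŷ1 = (1.3)·(-3) + (0.7)·(-2) + (1.2)·(1) - 2.7 = -6.8
ŷ2 = (1.3)·(1) + (0.7)·(-1) + (1.2)·(-2) - 2.7 = -4.5
ŷ3 = (1.3)·(-1) + (0.7)·(2) + (1.2)·(5) - 2.7 = 3.4
errors² = [2.89, 0.25, 1.44, 0.36]
MSE = 4.9400/4 = 1.235

1.235


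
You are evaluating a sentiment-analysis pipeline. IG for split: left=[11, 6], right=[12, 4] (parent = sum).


Parent = [23, 10], H_parent = 0.885
H_left = 0.9367 (n=17), H_right = 0.8113 (n=16)
H_children = (17/33)·0.9367 + (16/33)·0.8113 = 0.8759
IG = 0.885 - 0.8759 = 0.0091

0.0091


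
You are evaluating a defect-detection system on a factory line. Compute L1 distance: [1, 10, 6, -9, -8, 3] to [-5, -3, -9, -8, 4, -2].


d = |1+ 5| + |10+ 3| + |6+ 9| + |-9+ 8| + |-8-4| + |3+ 2|
  = 6 + 13 + 15 + 1 + 12 + 5
  = 52

52


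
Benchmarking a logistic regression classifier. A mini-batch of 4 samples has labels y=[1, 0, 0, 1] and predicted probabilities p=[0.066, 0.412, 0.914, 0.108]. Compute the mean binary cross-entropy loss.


L[0] = -ln(0.066) = 2.7181
L[1] = -ln(1-0.412) = -ln(0.588) = 0.531
L[2] = -ln(1-0.914) = -ln(0.086) = 2.4534
L[3] = -ln(0.108) = 2.2256
mean = (2.7181 + 0.531 + 2.4534 + 2.2256)/4 = 1.982

1.982


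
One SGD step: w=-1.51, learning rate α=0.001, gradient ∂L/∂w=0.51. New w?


w_new = w - α·∇
= -1.51 - 0.001·0.51
= -1.51 - 0.00051
= -1.51051

-1.51051


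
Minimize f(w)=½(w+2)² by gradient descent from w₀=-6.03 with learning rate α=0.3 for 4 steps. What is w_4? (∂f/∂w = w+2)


step 1: grad = -6.03+2 = -4.03; w = -6.03 - 0.3·(-4.03) = -4.821
step 2: grad = -4.821+2 = -2.821; w = -4.821 - 0.3·(-2.821) = -3.9747
step 3: grad = -3.9747+2 = -1.9747; w = -3.9747 - 0.3·(-1.9747) = -3.38229
step 4: grad = -3.38229+2 = -1.38229; w = -3.38229 - 0.3·(-1.38229) = -2.967603

-2.967603


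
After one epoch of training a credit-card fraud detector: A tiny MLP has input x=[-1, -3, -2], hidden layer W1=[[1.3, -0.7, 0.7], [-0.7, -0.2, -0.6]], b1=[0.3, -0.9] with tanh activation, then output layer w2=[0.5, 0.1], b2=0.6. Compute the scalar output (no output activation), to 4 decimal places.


z1[0] = (1.3)·(-1) + (-0.7)·(-3) + (0.7)·(-2) + 0.3 = -0.3
z1[1] = (-0.7)·(-1) + (-0.2)·(-3) + (-0.6)·(-2) - 0.9 = 1.6
h = tanh(z1) = [-0.2913, 0.9217]
output = (0.5)·(-0.2913) + (0.1)·(0.9217) + 0.6 = 0.5465

0.5465


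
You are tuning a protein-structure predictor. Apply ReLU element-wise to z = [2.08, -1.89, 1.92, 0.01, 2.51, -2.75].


ReLU(2.08) = max(0, 2.08) = 2.08
ReLU(-1.89) = max(0, -1.89) = 0.0
ReLU(1.92) = max(0, 1.92) = 1.92
ReLU(0.01) = max(0, 0.01) = 0.01
ReLU(2.51) = max(0, 2.51) = 2.51
ReLU(-2.75) = max(0, -2.75) = 0.0
result = [2.08, 0.0, 1.92, 0.01, 2.51, 0.0]

[2.08, 0.0, 1.92, 0.01, 2.51, 0.0]


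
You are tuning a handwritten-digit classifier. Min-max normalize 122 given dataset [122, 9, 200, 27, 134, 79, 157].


min=9, max=200
(122-9)/(200-9) = 113/191 = 0.5916

0.5916


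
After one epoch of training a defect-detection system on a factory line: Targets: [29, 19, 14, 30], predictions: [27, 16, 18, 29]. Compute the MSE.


Squared errors: (29-27)²=4, (19-16)²=9, (14-18)²=16, (30-29)²=1
Sum = 30
MSE = 30/4 = 15/2

15/2


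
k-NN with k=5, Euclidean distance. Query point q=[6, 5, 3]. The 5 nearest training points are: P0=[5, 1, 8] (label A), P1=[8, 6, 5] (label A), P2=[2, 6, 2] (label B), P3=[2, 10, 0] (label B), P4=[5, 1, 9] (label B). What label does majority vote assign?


d(q,P0) = 6.4807  (label A)
d(q,P1) = 3.0  (label A)
d(q,P2) = 4.2426  (label B)
d(q,P3) = 7.0711  (label B)
d(q,P4) = 7.2801  (label B)
Votes: A=2, B=3
Majority → B

B


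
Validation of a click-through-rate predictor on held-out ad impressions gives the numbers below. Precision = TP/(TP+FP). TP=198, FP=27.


Precision = TP/(TP+FP)
= 198/(198+27)
= 198/225 = 88.0%

88.0%


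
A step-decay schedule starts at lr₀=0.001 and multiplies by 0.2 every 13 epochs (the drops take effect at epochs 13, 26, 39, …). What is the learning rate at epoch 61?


n_drops = ⌊61/13⌋ = 4
lr = 0.001·0.2^4 = 0.001·0.0016 = 0.0000016

0.0000016


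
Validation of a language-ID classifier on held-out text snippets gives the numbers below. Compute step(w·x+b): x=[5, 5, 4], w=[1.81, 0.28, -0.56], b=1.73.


z = (5)·(1.81) + (5)·(0.28) + (4)·(-0.56) + 1.73
  = 9.94
step(z) = 1 (z≥0)

1


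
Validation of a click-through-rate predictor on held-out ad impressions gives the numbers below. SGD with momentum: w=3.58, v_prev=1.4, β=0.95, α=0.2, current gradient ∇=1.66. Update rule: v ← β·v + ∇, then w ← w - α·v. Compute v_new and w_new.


v_new = 0.95·1.4 + 1.66 = 1.33 + 1.66 = 2.99
w_new = 3.58 - 0.2·2.99 = 3.58 - 0.598 = 2.982

v_new=2.99, w_new=2.982


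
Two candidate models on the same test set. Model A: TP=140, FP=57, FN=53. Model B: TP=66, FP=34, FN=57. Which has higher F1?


Model A: P=140/197=0.7107, R=140/193=0.7254, F1=2PR/(P+R)=2TP/(2TP+FP+FN)=280/390=0.7179
Model B: P=66/100=0.66, R=66/123=0.5366, F1=2PR/(P+R)=2TP/(2TP+FP+FN)=132/223=0.5919
0.7179 > 0.5919 → Model A

Model A


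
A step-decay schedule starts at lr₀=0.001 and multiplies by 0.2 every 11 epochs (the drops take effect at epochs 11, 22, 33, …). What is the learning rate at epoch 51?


n_drops = ⌊51/11⌋ = 4
lr = 0.001·0.2^4 = 0.001·0.0016 = 0.0000016

0.0000016


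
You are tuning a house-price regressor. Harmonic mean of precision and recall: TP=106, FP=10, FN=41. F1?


Precision = 106/116 = 0.9138
Recall = 106/147 = 0.7211
F1 = 2·P·R/(P+R) = 2·TP/(2·TP+FP+FN) = 212/(212+10+41) = 212/263 = 0.8061

0.8061


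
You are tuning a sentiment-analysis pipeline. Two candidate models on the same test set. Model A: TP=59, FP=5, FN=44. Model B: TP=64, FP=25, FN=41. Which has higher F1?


Model A: P=59/64=0.9219, R=59/103=0.5728, F1=2PR/(P+R)=2TP/(2TP+FP+FN)=118/167=0.7066
Model B: P=64/89=0.7191, R=64/105=0.6095, F1=2PR/(P+R)=2TP/(2TP+FP+FN)=128/194=0.6598
0.7066 > 0.6598 → Model A

Model A


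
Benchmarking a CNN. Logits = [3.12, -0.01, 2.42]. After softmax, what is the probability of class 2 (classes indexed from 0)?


Exponentials: e^3.12=22.6464, e^-0.01=0.99, e^2.42=11.2459
Sum = 34.8823
Softmax = [0.6492, 0.0284, 0.3224]
p[2] = 11.2459/34.8823 = 0.3224

0.3224


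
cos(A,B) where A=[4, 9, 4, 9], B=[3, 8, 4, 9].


A·B = 4·3 + 9·8 + 4·4 + 9·9 = 181
‖A‖ = √194 = 13.9284, ‖B‖ = √170 = 13.0384
cos = 181/(√194·√170) = 181/√32980 = 0.9967

0.9967


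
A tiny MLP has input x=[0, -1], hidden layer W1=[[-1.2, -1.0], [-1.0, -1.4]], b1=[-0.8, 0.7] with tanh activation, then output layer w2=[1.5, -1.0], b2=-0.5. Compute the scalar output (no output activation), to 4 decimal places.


z1[0] = (-1.2)·(0) + (-1.0)·(-1) - 0.8 = 0.2
z1[1] = (-1.0)·(0) + (-1.4)·(-1) + 0.7 = 2.1
h = tanh(z1) = [0.1974, 0.9705]
output = (1.5)·(0.1974) + (-1.0)·(0.9705) - 0.5 = -1.1744

-1.1744


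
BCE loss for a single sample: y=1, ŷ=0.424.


BCE = -[y·ln(p) + (1-y)·ln(1-p)]
= -1·ln(0.424) - 0
= -ln(0.424) = 0.858

0.858


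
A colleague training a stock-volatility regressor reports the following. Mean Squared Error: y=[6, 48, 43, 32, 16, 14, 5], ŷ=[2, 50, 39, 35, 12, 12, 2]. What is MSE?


Squared errors: (6-2)²=16, (48-50)²=4, (43-39)²=16, (32-35)²=9, (16-12)²=16, (14-12)²=4, (5-2)²=9
Sum = 74
MSE = 74/7 = 74/7

74/7


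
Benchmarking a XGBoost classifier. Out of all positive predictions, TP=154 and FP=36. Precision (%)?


Precision = TP/(TP+FP)
= 154/(154+36)
= 154/190 = 81.05%

81.05%


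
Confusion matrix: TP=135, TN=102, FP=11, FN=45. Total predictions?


Total = TP + TN + FP + FN
= 135 + 102 + 11 + 45
= 293
(Predicted positive: 146, predicted negative: 147)

293


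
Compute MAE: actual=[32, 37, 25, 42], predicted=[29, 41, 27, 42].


Absolute errors: |32-29|=3, |37-41|=4, |25-27|=2, |42-42|=0
Sum = 9
MAE = 9/4 = 9/4

9/4


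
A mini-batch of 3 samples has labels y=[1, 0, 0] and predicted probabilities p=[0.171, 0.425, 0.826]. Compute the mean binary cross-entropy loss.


L[0] = -ln(0.171) = 1.7661
L[1] = -ln(1-0.425) = -ln(0.575) = 0.5534
L[2] = -ln(1-0.826) = -ln(0.174) = 1.7487
mean = (1.7661 + 0.5534 + 1.7487)/3 = 1.3561

1.3561


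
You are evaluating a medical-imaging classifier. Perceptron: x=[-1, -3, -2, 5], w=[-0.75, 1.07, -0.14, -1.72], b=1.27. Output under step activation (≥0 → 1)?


z = (-1)·(-0.75) + (-3)·(1.07) + (-2)·(-0.14) + (5)·(-1.72) + 1.27
  = -9.51
step(z) = 0 (z<0)

0


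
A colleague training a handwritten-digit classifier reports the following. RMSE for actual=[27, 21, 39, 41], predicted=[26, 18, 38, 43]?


MSE = 15/4 = 3.75
RMSE = √(15/4) = 1.9365

1.9365


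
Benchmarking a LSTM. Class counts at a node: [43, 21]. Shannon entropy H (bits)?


Probabilities: [43/64, 21/64] ≈ [0.6719, 0.3281]
H = -((43/64)·log₂(43/64) + (21/64)·log₂(21/64))
  = 0.913 bits

0.913 bits


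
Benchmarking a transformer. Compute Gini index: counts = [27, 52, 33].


Probabilities: [27/112, 52/112, 33/112] ≈ [0.2411, 0.4643, 0.2946]
Σpᵢ² = (729 + 2704 + 1089)/112² = 4522/12544
Gini = 1 - Σpᵢ² = 1 - 4522/12544 = 0.6395

0.6395


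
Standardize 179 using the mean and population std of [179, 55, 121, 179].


μ = 133.5, σ = 51.1346
z = (179 - 133.5)/51.1346 = 0.8898

0.8898


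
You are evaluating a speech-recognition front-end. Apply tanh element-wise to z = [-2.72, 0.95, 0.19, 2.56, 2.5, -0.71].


tanh(-2.72) = -0.9914
tanh(0.95) = 0.7398
tanh(0.19) = 0.1877
tanh(2.56) = 0.9881
tanh(2.5) = 0.9866
tanh(-0.71) = -0.6107
result = [-0.9914, 0.7398, 0.1877, 0.9881, 0.9866, -0.6107]

[-0.9914, 0.7398, 0.1877, 0.9881, 0.9866, -0.6107]


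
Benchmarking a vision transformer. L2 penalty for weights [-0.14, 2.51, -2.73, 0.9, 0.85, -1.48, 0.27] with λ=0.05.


‖w‖₂² = (-0.14)² + (2.51)² + (-2.73)² + (0.9)² + (0.85)² + (-1.48)² + (0.27)²
     = 0.0196 + 6.3001 + 7.4529 + 0.81 + 0.7225 + 2.1904 + 0.0729
     = 17.5684
λ·‖w‖₂² = 0.05·17.5684 = 0.87842

0.87842


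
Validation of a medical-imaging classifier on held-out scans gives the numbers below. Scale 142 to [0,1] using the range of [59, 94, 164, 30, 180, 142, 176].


min=30, max=180
(142-30)/(180-30) = 112/150 = 0.7467

0.7467


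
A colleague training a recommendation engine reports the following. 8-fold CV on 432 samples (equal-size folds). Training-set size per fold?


Fold size = 432/8 = 54
Training per fold = 432 - 54 = 378

378


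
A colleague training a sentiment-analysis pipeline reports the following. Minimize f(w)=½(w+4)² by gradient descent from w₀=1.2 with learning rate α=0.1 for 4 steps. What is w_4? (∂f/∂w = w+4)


step 1: grad = 1.2+4 = 5.2; w = 1.2 - 0.1·(5.2) = 0.68
step 2: grad = 0.68+4 = 4.68; w = 0.68 - 0.1·(4.68) = 0.212
step 3: grad = 0.212+4 = 4.212; w = 0.212 - 0.1·(4.212) = -0.2092
step 4: grad = -0.2092+4 = 3.7908; w = -0.2092 - 0.1·(3.7908) = -0.58828

-0.58828


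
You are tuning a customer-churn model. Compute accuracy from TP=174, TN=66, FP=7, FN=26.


Accuracy = (TP+TN)/(TP+TN+FP+FN)
= (174+66)/(273)
= 240/273 = 87.91%

87.91%


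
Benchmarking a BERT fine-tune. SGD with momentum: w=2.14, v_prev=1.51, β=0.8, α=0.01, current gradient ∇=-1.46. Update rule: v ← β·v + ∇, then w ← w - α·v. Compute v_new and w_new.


v_new = 0.8·1.51 - 1.46 = 1.208 - 1.46 = -0.252
w_new = 2.14 - 0.01·-0.252 = 2.14 + 0.00252 = 2.14252

v_new=-0.252, w_new=2.14252


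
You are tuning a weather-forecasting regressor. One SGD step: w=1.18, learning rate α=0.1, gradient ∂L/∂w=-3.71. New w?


w_new = w - α·∇
= 1.18 - 0.1·-3.71
= 1.18 + 0.371
= 1.551

1.551


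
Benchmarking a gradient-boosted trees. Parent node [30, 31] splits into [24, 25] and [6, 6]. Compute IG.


Parent = [30, 31], H_parent = 0.9998
H_left = 0.9997 (n=49), H_right = 1 (n=12)
H_children = (49/61)·0.9997 + (12/61)·1 = 0.9998
IG = 0.9998 - 0.9998 = 0.0

0.0


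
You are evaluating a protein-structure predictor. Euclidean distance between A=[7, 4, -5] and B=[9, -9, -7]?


d = √((7-9)² + (4+ 9)² + (-5+ 7)²)
  = √(4 + 169 + 4)
  = √177 = 13.3041

13.3041


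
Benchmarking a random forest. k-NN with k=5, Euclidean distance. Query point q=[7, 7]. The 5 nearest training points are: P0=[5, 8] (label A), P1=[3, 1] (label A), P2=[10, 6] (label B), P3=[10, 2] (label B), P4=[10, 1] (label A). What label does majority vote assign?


d(q,P0) = 2.2361  (label A)
d(q,P1) = 7.2111  (label A)
d(q,P2) = 3.1623  (label B)
d(q,P3) = 5.831  (label B)
d(q,P4) = 6.7082  (label A)
Votes: A=3, B=2
Majority → A

A


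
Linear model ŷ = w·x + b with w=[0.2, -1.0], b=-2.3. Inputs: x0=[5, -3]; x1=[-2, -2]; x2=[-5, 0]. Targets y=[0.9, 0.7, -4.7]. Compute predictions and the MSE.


ŷ0 = (0.2)·(5) + (-1.0)·(-3) - 2.3 = 1.7
ŷ1 = (0.2)·(-2) + (-1.0)·(-2) - 2.3 = -0.7
ŷ2 = (0.2)·(-5) + (-1.0)·(0) - 2.3 = -3.3
errors² = [0.64, 1.96, 1.96]
MSE = 4.5600/3 = 1.52

1.52


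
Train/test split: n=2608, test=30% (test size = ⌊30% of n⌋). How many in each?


Test = ⌊2608·30/100⌋ = 782
Train = 2608 - 782 = 1826

Train: 1826, Test: 782


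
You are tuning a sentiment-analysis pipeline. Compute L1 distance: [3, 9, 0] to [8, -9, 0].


d = |3-8| + |9+ 9| + |0-0|
  = 5 + 18 + 0
  = 23

23


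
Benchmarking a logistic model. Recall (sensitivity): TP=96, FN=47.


Recall = TP/(TP+FN)
= 96/(96+47)
= 96/143 = 67.13%

67.13%


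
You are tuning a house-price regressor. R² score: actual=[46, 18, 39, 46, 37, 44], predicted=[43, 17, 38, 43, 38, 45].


ȳ = 38.3333
SS_res = Σ(y-ŷ)² = 22
SS_tot = Σ(y-ȳ)² = 565.33
R² = 1 - SS_res/SS_tot = 1 - 0.0389 = 0.9611

0.9611


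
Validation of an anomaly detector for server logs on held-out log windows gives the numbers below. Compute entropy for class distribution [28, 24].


Probabilities: [28/52, 24/52] ≈ [0.5385, 0.4615]
H = -((28/52)·log₂(28/52) + (24/52)·log₂(24/52))
  = 0.9957 bits

0.9957 bits


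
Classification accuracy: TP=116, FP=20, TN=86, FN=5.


Accuracy = (TP+TN)/(TP+TN+FP+FN)
= (116+86)/(227)
= 202/227 = 88.99%

88.99%


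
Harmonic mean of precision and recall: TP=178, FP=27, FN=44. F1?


Precision = 178/205 = 0.8683
Recall = 178/222 = 0.8018
F1 = 2·P·R/(P+R) = 2·TP/(2·TP+FP+FN) = 356/(356+27+44) = 356/427 = 0.8337

0.8337


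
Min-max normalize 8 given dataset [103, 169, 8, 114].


min=8, max=169
(8-8)/(169-8) = 0/161 = 0.0

0.0


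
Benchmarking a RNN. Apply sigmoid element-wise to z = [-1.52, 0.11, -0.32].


σ(-1.52) = 1/(1+e^1.52) = 0.1795
σ(0.11) = 1/(1+e^-0.11) = 0.5275
σ(-0.32) = 1/(1+e^0.32) = 0.4207
result = [0.1795, 0.5275, 0.4207]

[0.1795, 0.5275, 0.4207]


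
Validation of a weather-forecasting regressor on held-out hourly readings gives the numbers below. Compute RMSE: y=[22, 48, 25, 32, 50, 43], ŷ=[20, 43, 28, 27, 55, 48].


MSE = 113/6 = 18.8333
RMSE = √(113/6) = 4.3397

4.3397


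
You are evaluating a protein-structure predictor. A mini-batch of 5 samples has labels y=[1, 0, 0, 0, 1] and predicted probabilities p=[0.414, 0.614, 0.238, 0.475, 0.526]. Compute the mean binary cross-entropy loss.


L[0] = -ln(0.414) = 0.8819
L[1] = -ln(1-0.614) = -ln(0.386) = 0.9519
L[2] = -ln(1-0.238) = -ln(0.762) = 0.2718
L[3] = -ln(1-0.475) = -ln(0.525) = 0.6444
L[4] = -ln(0.526) = 0.6425
mean = (0.8819 + 0.9519 + 0.2718 + 0.6444 + 0.6425)/5 = 0.6785

0.6785


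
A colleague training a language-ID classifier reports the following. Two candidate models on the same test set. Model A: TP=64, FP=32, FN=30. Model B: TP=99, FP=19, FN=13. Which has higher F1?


Model A: P=64/96=0.6667, R=64/94=0.6809, F1=2PR/(P+R)=2TP/(2TP+FP+FN)=128/190=0.6737
Model B: P=99/118=0.839, R=99/112=0.8839, F1=2PR/(P+R)=2TP/(2TP+FP+FN)=198/230=0.8609
0.6737 < 0.8609 → Model B

Model B


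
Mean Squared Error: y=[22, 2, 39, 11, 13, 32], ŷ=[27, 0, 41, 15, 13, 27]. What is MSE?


Squared errors: (22-27)²=25, (2-0)²=4, (39-41)²=4, (11-15)²=16, (13-13)²=0, (32-27)²=25
Sum = 74
MSE = 74/6 = 37/3

37/3


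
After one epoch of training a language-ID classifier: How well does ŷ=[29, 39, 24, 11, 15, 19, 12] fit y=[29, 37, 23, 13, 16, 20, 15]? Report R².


ȳ = 21.8571
SS_res = Σ(y-ŷ)² = 20
SS_tot = Σ(y-ȳ)² = 444.86
R² = 1 - SS_res/SS_tot = 1 - 0.045 = 0.955

0.955


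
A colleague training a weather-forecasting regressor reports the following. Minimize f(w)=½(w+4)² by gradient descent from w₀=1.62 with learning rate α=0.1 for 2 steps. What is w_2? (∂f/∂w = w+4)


step 1: grad = 1.62+4 = 5.62; w = 1.62 - 0.1·(5.62) = 1.058
step 2: grad = 1.058+4 = 5.058; w = 1.058 - 0.1·(5.058) = 0.5522

0.5522


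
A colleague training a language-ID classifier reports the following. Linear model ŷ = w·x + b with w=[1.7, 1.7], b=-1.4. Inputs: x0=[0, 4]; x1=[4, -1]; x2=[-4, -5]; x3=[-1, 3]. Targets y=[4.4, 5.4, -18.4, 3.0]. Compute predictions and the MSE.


ŷ0 = (1.7)·(0) + (1.7)·(4) - 1.4 = 5.4
ŷ1 = (1.7)·(4) + (1.7)·(-1) - 1.4 = 3.7
ŷ2 = (1.7)·(-4) + (1.7)·(-5) - 1.4 = -16.7
ŷ3 = (1.7)·(-1) + (1.7)·(3) - 1.4 = 2.0
errors² = [1.0, 2.89, 2.89, 1.0]
MSE = 7.7800/4 = 1.945

1.945


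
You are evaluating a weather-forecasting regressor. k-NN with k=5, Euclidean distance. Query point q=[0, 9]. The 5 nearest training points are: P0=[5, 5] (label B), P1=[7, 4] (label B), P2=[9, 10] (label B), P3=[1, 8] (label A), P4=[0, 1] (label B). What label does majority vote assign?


d(q,P0) = 6.4031  (label B)
d(q,P1) = 8.6023  (label B)
d(q,P2) = 9.0554  (label B)
d(q,P3) = 1.4142  (label A)
d(q,P4) = 8.0  (label B)
Votes: A=1, B=4
Majority → B

B


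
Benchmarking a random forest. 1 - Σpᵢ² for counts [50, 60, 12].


Probabilities: [50/122, 60/122, 12/122] ≈ [0.4098, 0.4918, 0.0984]
Σpᵢ² = (2500 + 3600 + 144)/122² = 6244/14884
Gini = 1 - Σpᵢ² = 1 - 6244/14884 = 0.5805

0.5805


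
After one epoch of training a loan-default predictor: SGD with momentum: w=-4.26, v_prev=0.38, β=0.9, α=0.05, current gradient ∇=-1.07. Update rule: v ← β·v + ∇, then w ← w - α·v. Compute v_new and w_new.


v_new = 0.9·0.38 - 1.07 = 0.342 - 1.07 = -0.728
w_new = -4.26 - 0.05·-0.728 = -4.26 + 0.0364 = -4.2236

v_new=-0.728, w_new=-4.2236


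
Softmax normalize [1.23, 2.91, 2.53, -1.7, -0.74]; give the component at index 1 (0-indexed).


Exponentials: e^1.23=3.4212, e^2.91=18.3568, e^2.53=12.5535, e^-1.7=0.1827, e^-0.74=0.4771
Sum = 34.9913
Softmax = [0.0978, 0.5246, 0.3588, 0.0052, 0.0136]
p[1] = 18.3568/34.9913 = 0.5246

0.5246


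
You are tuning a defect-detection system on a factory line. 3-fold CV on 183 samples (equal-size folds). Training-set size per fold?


Fold size = 183/3 = 61
Training per fold = 183 - 61 = 122

122


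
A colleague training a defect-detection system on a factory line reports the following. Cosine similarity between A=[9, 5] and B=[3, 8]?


A·B = 9·3 + 5·8 = 67
‖A‖ = √106 = 10.2956, ‖B‖ = √73 = 8.544
cos = 67/(√106·√73) = 67/√7738 = 0.7617

0.7617


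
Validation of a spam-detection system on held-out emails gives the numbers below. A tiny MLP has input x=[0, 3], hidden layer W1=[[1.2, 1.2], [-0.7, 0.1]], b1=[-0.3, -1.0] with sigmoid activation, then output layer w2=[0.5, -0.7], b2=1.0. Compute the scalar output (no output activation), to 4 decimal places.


z1[0] = (1.2)·(0) + (1.2)·(3) - 0.3 = 3.3
z1[1] = (-0.7)·(0) + (0.1)·(3) - 1.0 = -0.7
h = sigmoid(z1) = [0.9644, 0.3318]
output = (0.5)·(0.9644) + (-0.7)·(0.3318) + 1.0 = 1.2499

1.2499


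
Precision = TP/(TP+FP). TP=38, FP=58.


Precision = TP/(TP+FP)
= 38/(38+58)
= 38/96 = 39.58%

39.58%


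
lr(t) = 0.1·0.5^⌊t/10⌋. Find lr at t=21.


n_drops = ⌊21/10⌋ = 2
lr = 0.1·0.5^2 = 0.1·0.25 = 0.025

0.025


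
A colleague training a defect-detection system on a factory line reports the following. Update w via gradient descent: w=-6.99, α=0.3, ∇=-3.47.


w_new = w - α·∇
= -6.99 - 0.3·-3.47
= -6.99 + 1.041
= -5.949

-5.949


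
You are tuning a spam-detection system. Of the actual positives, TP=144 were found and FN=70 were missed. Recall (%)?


Recall = TP/(TP+FN)
= 144/(144+70)
= 144/214 = 67.29%

67.29%


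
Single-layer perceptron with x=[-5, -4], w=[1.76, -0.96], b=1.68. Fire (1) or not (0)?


z = (-5)·(1.76) + (-4)·(-0.96) + 1.68
  = -3.28
step(z) = 0 (z<0)

0


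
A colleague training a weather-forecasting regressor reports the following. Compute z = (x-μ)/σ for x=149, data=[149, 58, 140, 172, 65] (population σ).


μ = 116.8, σ = 46.3957
z = (149 - 116.8)/46.3957 = 0.694

0.694


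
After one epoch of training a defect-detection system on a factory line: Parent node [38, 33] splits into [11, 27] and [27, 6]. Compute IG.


Parent = [38, 33], H_parent = 0.9964
H_left = 0.868 (n=38), H_right = 0.684 (n=33)
H_children = (38/71)·0.868 + (33/71)·0.684 = 0.7825
IG = 0.9964 - 0.7825 = 0.2139

0.2139


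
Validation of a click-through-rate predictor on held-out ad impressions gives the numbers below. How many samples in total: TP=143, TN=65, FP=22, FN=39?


Total = TP + TN + FP + FN
= 143 + 65 + 22 + 39
= 269
(Predicted positive: 165, predicted negative: 104)

269


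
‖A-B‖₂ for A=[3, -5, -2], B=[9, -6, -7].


d = √((3-9)² + (-5+ 6)² + (-2+ 7)²)
  = √(36 + 1 + 25)
  = √62 = 7.874

7.874


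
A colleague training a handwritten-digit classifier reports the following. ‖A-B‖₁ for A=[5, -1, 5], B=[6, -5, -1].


d = |5-6| + |-1+ 5| + |5+ 1|
  = 1 + 4 + 6
  = 11

11


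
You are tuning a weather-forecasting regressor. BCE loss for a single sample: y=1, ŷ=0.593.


BCE = -[y·ln(p) + (1-y)·ln(1-p)]
= -1·ln(0.593) - 0
= -ln(0.593) = 0.5226

0.5226


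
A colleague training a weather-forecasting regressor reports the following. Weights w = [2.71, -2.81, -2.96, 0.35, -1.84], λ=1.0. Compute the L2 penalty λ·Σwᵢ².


‖w‖₂² = (2.71)² + (-2.81)² + (-2.96)² + (0.35)² + (-1.84)²
     = 7.3441 + 7.8961 + 8.7616 + 0.1225 + 3.3856
     = 27.5099
λ·‖w‖₂² = 1.0·27.5099 = 27.5099

27.5099


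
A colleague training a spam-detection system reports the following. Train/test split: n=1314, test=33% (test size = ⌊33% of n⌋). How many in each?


Test = ⌊1314·33/100⌋ = 433
Train = 1314 - 433 = 881

Train: 881, Test: 433


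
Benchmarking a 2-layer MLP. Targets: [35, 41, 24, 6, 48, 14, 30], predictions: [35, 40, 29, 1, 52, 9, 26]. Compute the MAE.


Absolute errors: |35-35|=0, |41-40|=1, |24-29|=5, |6-1|=5, |48-52|=4, |14-9|=5, |30-26|=4
Sum = 24
MAE = 24/7 = 24/7

24/7


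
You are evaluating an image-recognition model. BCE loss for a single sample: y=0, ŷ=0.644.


BCE = -[y·ln(p) + (1-y)·ln(1-p)]
= -0 - 1·ln(1-0.644)
= -ln(0.356) = 1.0328

1.0328


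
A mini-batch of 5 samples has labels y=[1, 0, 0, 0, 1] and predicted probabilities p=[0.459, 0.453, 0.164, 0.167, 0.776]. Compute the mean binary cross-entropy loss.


L[0] = -ln(0.459) = 0.7787
L[1] = -ln(1-0.453) = -ln(0.547) = 0.6033
L[2] = -ln(1-0.164) = -ln(0.836) = 0.1791
L[3] = -ln(1-0.167) = -ln(0.833) = 0.1827
L[4] = -ln(0.776) = 0.2536
mean = (0.7787 + 0.6033 + 0.1791 + 0.1827 + 0.2536)/5 = 0.3995

0.3995


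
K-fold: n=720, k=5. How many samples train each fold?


Fold size = 720/5 = 144
Training per fold = 720 - 144 = 576

576


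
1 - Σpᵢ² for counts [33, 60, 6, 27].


Probabilities: [33/126, 60/126, 6/126, 27/126] ≈ [0.2619, 0.4762, 0.0476, 0.2143]
Σpᵢ² = (1089 + 3600 + 36 + 729)/126² = 5454/15876
Gini = 1 - Σpᵢ² = 1 - 5454/15876 = 0.6565

0.6565


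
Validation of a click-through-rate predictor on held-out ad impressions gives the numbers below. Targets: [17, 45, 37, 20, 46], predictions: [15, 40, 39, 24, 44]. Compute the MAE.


Absolute errors: |17-15|=2, |45-40|=5, |37-39|=2, |20-24|=4, |46-44|=2
Sum = 15
MAE = 15/5 = 3

3


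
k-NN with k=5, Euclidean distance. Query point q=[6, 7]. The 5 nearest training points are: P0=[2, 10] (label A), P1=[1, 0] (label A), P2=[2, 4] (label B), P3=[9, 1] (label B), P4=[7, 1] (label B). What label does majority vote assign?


d(q,P0) = 5.0  (label A)
d(q,P1) = 8.6023  (label A)
d(q,P2) = 5.0  (label B)
d(q,P3) = 6.7082  (label B)
d(q,P4) = 6.0828  (label B)
Votes: A=2, B=3
Majority → B

B


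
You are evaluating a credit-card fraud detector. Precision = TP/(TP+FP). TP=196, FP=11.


Precision = TP/(TP+FP)
= 196/(196+11)
= 196/207 = 94.69%

94.69%


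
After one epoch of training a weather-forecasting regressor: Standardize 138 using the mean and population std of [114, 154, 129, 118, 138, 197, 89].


μ = 134.1429, σ = 31.8273
z = (138 - 134.1429)/31.8273 = 0.1212

0.1212


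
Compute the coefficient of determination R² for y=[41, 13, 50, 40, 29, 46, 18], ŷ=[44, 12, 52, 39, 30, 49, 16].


ȳ = 33.8571
SS_res = Σ(y-ŷ)² = 29
SS_tot = Σ(y-ȳ)² = 1206.86
R² = 1 - SS_res/SS_tot = 1 - 0.024 = 0.976

0.976


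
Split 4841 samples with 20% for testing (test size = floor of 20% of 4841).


Test = ⌊4841·20/100⌋ = 968
Train = 4841 - 968 = 3873

Train: 3873, Test: 968


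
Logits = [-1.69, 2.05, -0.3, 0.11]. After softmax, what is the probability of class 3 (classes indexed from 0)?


Exponentials: e^-1.69=0.1845, e^2.05=7.7679, e^-0.3=0.7408, e^0.11=1.1163
Sum = 9.8095
Softmax = [0.0188, 0.7919, 0.0755, 0.1138]
p[3] = 1.1163/9.8095 = 0.1138

0.1138


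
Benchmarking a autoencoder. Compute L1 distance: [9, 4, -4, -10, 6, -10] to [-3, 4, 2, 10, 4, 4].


d = |9+ 3| + |4-4| + |-4-2| + |-10-10| + |6-4| + |-10-4|
  = 12 + 0 + 6 + 20 + 2 + 14
  = 54

54


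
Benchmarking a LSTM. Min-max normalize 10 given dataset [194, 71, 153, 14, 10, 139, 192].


min=10, max=194
(10-10)/(194-10) = 0/184 = 0.0

0.0


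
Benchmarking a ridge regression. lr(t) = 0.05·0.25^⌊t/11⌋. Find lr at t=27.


n_drops = ⌊27/11⌋ = 2
lr = 0.05·0.25^2 = 0.05·0.0625 = 0.003125

0.003125


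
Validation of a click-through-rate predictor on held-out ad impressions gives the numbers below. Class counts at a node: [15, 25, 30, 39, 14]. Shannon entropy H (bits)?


Probabilities: [15/123, 25/123, 30/123, 39/123, 14/123] ≈ [0.122, 0.2033, 0.2439, 0.3171, 0.1138]
H = -((15/123)·log₂(15/123) + (25/123)·log₂(25/123) + (30/123)·log₂(30/123) + (39/123)·log₂(39/123) + (14/123)·log₂(14/123))
  = 2.2162 bits

2.2162 bits


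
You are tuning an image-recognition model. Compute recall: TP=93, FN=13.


Recall = TP/(TP+FN)
= 93/(93+13)
= 93/106 = 87.74%

87.74%


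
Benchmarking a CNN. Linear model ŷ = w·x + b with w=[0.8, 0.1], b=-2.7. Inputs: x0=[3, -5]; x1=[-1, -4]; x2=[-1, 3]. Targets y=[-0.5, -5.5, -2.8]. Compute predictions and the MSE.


ŷ0 = (0.8)·(3) + (0.1)·(-5) - 2.7 = -0.8
ŷ1 = (0.8)·(-1) + (0.1)·(-4) - 2.7 = -3.9
ŷ2 = (0.8)·(-1) + (0.1)·(3) - 2.7 = -3.2
errors² = [0.09, 2.56, 0.16]
MSE = 2.8100/3 = 0.9367

0.9367


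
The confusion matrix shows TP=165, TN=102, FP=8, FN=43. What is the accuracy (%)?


Accuracy = (TP+TN)/(TP+TN+FP+FN)
= (165+102)/(318)
= 267/318 = 83.96%

83.96%


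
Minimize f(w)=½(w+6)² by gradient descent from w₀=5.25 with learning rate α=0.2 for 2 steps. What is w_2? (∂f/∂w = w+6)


step 1: grad = 5.25+6 = 11.25; w = 5.25 - 0.2·(11.25) = 3
step 2: grad = 3+6 = 9; w = 3 - 0.2·(9) = 1.2

1.2


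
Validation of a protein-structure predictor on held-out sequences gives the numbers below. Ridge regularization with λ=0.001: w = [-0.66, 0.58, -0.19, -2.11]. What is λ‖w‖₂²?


‖w‖₂² = (-0.66)² + (0.58)² + (-0.19)² + (-2.11)²
     = 0.4356 + 0.3364 + 0.0361 + 4.4521
     = 5.2602
λ·‖w‖₂² = 0.001·5.2602 = 0.00526

0.00526


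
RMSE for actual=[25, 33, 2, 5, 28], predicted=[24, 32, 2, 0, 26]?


MSE = 31/5 = 6.2
RMSE = √(31/5) = 2.49

2.49


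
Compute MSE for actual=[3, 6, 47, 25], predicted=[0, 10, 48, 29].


Squared errors: (3-0)²=9, (6-10)²=16, (47-48)²=1, (25-29)²=16
Sum = 42
MSE = 42/4 = 21/2

21/2


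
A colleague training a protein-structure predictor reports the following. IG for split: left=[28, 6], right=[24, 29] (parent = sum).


Parent = [52, 35], H_parent = 0.9723
H_left = 0.6723 (n=34), H_right = 0.9936 (n=53)
H_children = (34/87)·0.6723 + (53/87)·0.9936 = 0.868
IG = 0.9723 - 0.868 = 0.1043

0.1043


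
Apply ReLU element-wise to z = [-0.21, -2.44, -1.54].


ReLU(-0.21) = max(0, -0.21) = 0.0
ReLU(-2.44) = max(0, -2.44) = 0.0
ReLU(-1.54) = max(0, -1.54) = 0.0
result = [0.0, 0.0, 0.0]

[0.0, 0.0, 0.0]


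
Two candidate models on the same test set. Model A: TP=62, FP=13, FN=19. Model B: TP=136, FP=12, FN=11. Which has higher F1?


Model A: P=62/75=0.8267, R=62/81=0.7654, F1=2PR/(P+R)=2TP/(2TP+FP+FN)=124/156=0.7949
Model B: P=136/148=0.9189, R=136/147=0.9252, F1=2PR/(P+R)=2TP/(2TP+FP+FN)=272/295=0.922
0.7949 < 0.922 → Model B

Model B


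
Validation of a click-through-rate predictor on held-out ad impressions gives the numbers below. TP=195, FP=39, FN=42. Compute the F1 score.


Precision = 195/234 = 0.8333
Recall = 195/237 = 0.8228
F1 = 2·P·R/(P+R) = 2·TP/(2·TP+FP+FN) = 390/(390+39+42) = 390/471 = 0.828

0.828


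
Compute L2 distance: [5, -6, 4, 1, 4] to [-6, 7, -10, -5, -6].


d = √((5+ 6)² + (-6-7)² + (4+ 10)² + (1+ 5)² + (4+ 6)²)
  = √(121 + 169 + 196 + 36 + 100)
  = √622 = 24.9399

24.9399


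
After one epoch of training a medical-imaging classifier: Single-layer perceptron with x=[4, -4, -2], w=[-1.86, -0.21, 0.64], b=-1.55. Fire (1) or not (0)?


z = (4)·(-1.86) + (-4)·(-0.21) + (-2)·(0.64) - 1.55
  = -9.43
step(z) = 0 (z<0)

0


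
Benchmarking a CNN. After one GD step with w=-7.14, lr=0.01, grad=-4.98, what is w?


w_new = w - α·∇
= -7.14 - 0.01·-4.98
= -7.14 + 0.0498
= -7.0902

-7.0902


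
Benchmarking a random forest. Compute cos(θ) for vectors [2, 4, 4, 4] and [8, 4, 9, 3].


A·B = 2·8 + 4·4 + 4·9 + 4·3 = 80
‖A‖ = √52 = 7.2111, ‖B‖ = √170 = 13.0384
cos = 80/(√52·√170) = 80/√8840 = 0.8509

0.8509


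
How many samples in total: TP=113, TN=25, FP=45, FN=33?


Total = TP + TN + FP + FN
= 113 + 25 + 45 + 33
= 216
(Predicted positive: 158, predicted negative: 58)

216


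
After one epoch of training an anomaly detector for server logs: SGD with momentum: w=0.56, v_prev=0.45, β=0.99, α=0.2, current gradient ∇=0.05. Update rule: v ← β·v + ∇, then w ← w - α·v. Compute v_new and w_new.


v_new = 0.99·0.45 + 0.05 = 0.4455 + 0.05 = 0.4955
w_new = 0.56 - 0.2·0.4955 = 0.56 - 0.0991 = 0.4609

v_new=0.4955, w_new=0.4609


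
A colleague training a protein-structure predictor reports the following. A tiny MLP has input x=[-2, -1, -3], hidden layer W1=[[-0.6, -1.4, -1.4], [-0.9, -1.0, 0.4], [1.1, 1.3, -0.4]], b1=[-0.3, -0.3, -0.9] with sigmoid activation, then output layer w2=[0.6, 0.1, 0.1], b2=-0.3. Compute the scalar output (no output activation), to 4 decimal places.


z1[0] = (-0.6)·(-2) + (-1.4)·(-1) + (-1.4)·(-3) - 0.3 = 6.5
z1[1] = (-0.9)·(-2) + (-1.0)·(-1) + (0.4)·(-3) - 0.3 = 1.3
z1[2] = (1.1)·(-2) + (1.3)·(-1) + (-0.4)·(-3) - 0.9 = -3.2
h = sigmoid(z1) = [0.9985, 0.7858, 0.0392]
output = (0.6)·(0.9985) + (0.1)·(0.7858) + (0.1)·(0.0392) - 0.3 = 0.3816

0.3816


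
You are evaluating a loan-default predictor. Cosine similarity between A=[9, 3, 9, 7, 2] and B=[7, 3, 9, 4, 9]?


A·B = 9·7 + 3·3 + 9·9 + 7·4 + 2·9 = 199
‖A‖ = √224 = 14.9666, ‖B‖ = √236 = 15.3623
cos = 199/(√224·√236) = 199/√52864 = 0.8655

0.8655


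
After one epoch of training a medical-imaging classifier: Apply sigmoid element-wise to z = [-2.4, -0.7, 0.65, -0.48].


σ(-2.4) = 1/(1+e^2.4) = 0.0832
σ(-0.7) = 1/(1+e^0.7) = 0.3318
σ(0.65) = 1/(1+e^-0.65) = 0.657
σ(-0.48) = 1/(1+e^0.48) = 0.3823
result = [0.0832, 0.3318, 0.657, 0.3823]

[0.0832, 0.3318, 0.657, 0.3823]


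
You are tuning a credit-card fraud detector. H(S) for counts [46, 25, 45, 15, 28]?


Probabilities: [46/159, 25/159, 45/159, 15/159, 28/159] ≈ [0.2893, 0.1572, 0.283, 0.0943, 0.1761]
H = -((46/159)·log₂(46/159) + (25/159)·log₂(25/159) + (45/159)·log₂(45/159) + (15/159)·log₂(15/159) + (28/159)·log₂(28/159))
  = 2.2153 bits

2.2153 bits


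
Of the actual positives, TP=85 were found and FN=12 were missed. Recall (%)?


Recall = TP/(TP+FN)
= 85/(85+12)
= 85/97 = 87.63%

87.63%


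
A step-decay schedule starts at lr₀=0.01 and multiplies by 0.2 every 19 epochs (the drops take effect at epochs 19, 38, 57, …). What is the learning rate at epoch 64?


n_drops = ⌊64/19⌋ = 3
lr = 0.01·0.2^3 = 0.01·0.008 = 0.00008

0.00008


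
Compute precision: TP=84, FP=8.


Precision = TP/(TP+FP)
= 84/(84+8)
= 84/92 = 91.3%

91.3%


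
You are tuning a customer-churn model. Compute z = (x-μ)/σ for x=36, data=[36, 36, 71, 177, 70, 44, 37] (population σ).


μ = 67.2857, σ = 47.0189
z = (36 - 67.2857)/47.0189 = -0.6654

-0.6654


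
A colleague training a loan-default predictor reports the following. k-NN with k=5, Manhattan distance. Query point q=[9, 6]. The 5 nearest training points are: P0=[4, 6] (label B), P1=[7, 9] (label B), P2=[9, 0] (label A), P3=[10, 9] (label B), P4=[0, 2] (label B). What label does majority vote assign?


d(q,P0) = 5  (label B)
d(q,P1) = 5  (label B)
d(q,P2) = 6  (label A)
d(q,P3) = 4  (label B)
d(q,P4) = 13  (label B)
Votes: A=1, B=4
Majority → B

B


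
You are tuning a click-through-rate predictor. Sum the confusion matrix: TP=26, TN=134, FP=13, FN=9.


Total = TP + TN + FP + FN
= 26 + 134 + 13 + 9
= 182
(Predicted positive: 39, predicted negative: 143)

182


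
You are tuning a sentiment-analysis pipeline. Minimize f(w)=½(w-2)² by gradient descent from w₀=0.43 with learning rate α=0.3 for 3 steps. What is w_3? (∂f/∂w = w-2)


step 1: grad = 0.43-2 = -1.57; w = 0.43 - 0.3·(-1.57) = 0.901
step 2: grad = 0.901-2 = -1.099; w = 0.901 - 0.3·(-1.099) = 1.2307
step 3: grad = 1.2307-2 = -0.7693; w = 1.2307 - 0.3·(-0.7693) = 1.46149

1.46149


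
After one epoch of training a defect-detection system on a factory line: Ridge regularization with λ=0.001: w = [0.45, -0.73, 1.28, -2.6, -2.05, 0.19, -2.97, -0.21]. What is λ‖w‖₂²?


‖w‖₂² = (0.45)² + (-0.73)² + (1.28)² + (-2.6)² + (-2.05)² + (0.19)² + (-2.97)² + (-0.21)²
     = 0.2025 + 0.5329 + 1.6384 + 6.76 + 4.2025 + 0.0361 + 8.8209 + 0.0441
     = 22.2374
λ·‖w‖₂² = 0.001·22.2374 = 0.022237

0.022237


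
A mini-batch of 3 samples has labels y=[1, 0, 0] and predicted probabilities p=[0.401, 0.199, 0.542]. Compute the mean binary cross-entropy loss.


L[0] = -ln(0.401) = 0.9138
L[1] = -ln(1-0.199) = -ln(0.801) = 0.2219
L[2] = -ln(1-0.542) = -ln(0.458) = 0.7809
mean = (0.9138 + 0.2219 + 0.7809)/3 = 0.6389

0.6389


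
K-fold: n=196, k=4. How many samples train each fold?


Fold size = 196/4 = 49
Training per fold = 196 - 49 = 147

147


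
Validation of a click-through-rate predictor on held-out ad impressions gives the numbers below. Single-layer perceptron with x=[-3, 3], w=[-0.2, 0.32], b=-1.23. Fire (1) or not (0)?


z = (-3)·(-0.2) + (3)·(0.32) - 1.23
  = 0.33
step(z) = 1 (z≥0)

1


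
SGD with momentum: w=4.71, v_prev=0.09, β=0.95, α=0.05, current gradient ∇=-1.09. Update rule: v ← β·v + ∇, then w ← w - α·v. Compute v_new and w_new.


v_new = 0.95·0.09 - 1.09 = 0.0855 - 1.09 = -1.0045
w_new = 4.71 - 0.05·-1.0045 = 4.71 + 0.050225 = 4.760225

v_new=-1.0045, w_new=4.760225


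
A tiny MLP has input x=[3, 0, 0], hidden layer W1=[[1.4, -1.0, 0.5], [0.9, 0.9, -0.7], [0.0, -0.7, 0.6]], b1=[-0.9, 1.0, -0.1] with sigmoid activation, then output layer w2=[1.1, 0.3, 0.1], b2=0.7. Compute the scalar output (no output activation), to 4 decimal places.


z1[0] = (1.4)·(3) + (-1.0)·(0) + (0.5)·(0) - 0.9 = 3.3
z1[1] = (0.9)·(3) + (0.9)·(0) + (-0.7)·(0) + 1.0 = 3.7
z1[2] = (0.0)·(3) + (-0.7)·(0) + (0.6)·(0) - 0.1 = -0.1
h = sigmoid(z1) = [0.9644, 0.9759, 0.475]
output = (1.1)·(0.9644) + (0.3)·(0.9759) + (0.1)·(0.475) + 0.7 = 2.1011

2.1011


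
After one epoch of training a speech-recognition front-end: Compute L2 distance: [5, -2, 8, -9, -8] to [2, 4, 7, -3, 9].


d = √((5-2)² + (-2-4)² + (8-7)² + (-9+ 3)² + (-8-9)²)
  = √(9 + 36 + 1 + 36 + 289)
  = √371 = 19.2614

19.2614


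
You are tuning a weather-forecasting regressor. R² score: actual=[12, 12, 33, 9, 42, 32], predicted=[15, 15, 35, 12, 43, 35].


ȳ = 23.3333
SS_res = Σ(y-ŷ)² = 41
SS_tot = Σ(y-ȳ)² = 979.33
R² = 1 - SS_res/SS_tot = 1 - 0.0419 = 0.9581

0.9581


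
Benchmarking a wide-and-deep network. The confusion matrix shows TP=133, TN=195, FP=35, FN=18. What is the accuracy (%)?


Accuracy = (TP+TN)/(TP+TN+FP+FN)
= (133+195)/(381)
= 328/381 = 86.09%

86.09%


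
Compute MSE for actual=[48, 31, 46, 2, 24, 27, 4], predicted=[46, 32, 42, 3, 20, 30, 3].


Squared errors: (48-46)²=4, (31-32)²=1, (46-42)²=16, (2-3)²=1, (24-20)²=16, (27-30)²=9, (4-3)²=1
Sum = 48
MSE = 48/7 = 48/7

48/7


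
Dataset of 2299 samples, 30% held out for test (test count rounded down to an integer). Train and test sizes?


Test = ⌊2299·30/100⌋ = 689
Train = 2299 - 689 = 1610

Train: 1610, Test: 689


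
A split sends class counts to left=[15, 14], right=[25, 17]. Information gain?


Parent = [40, 31], H_parent = 0.9884
H_left = 0.9991 (n=29), H_right = 0.9737 (n=42)
H_children = (29/71)·0.9991 + (42/71)·0.9737 = 0.9841
IG = 0.9884 - 0.9841 = 0.0043

0.0043


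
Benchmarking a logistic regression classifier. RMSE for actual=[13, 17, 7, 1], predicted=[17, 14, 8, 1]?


MSE = 26/4 = 6.5
RMSE = √(26/4) = 2.5495

2.5495


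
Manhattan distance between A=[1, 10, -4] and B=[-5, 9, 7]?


d = |1+ 5| + |10-9| + |-4-7|
  = 6 + 1 + 11
  = 18

18


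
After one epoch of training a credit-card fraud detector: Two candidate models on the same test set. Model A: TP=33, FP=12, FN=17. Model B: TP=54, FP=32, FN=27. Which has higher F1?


Model A: P=33/45=0.7333, R=33/50=0.66, F1=2PR/(P+R)=2TP/(2TP+FP+FN)=66/95=0.6947
Model B: P=54/86=0.6279, R=54/81=0.6667, F1=2PR/(P+R)=2TP/(2TP+FP+FN)=108/167=0.6467
0.6947 > 0.6467 → Model A

Model A


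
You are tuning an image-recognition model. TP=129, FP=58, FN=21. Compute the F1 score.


Precision = 129/187 = 0.6898
Recall = 129/150 = 0.86
F1 = 2·P·R/(P+R) = 2·TP/(2·TP+FP+FN) = 258/(258+58+21) = 258/337 = 0.7656

0.7656


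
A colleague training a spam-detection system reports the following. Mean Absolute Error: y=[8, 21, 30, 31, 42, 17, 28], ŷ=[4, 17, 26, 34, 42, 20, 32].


Absolute errors: |8-4|=4, |21-17|=4, |30-26|=4, |31-34|=3, |42-42|=0, |17-20|=3, |28-32|=4
Sum = 22
MAE = 22/7 = 22/7

22/7
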